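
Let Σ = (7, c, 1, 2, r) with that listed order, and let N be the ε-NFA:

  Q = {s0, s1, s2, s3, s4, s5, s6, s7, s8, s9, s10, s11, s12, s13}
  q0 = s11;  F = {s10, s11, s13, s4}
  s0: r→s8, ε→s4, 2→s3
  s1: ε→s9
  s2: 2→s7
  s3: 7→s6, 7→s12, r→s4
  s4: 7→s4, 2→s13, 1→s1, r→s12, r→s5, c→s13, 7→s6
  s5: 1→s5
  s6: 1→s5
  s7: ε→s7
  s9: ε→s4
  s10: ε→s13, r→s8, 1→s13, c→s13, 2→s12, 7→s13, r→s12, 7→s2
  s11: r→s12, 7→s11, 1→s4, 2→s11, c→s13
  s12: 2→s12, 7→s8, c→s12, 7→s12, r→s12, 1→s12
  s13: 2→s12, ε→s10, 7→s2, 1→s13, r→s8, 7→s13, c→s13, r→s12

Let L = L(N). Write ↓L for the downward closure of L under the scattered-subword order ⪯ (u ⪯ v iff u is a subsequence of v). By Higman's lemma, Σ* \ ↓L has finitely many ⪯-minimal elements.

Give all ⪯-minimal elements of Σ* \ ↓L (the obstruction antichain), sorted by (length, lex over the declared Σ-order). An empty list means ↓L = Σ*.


|Q|=14, |F|=4, |δ|=46 (6 ε).
min D↑ (4 st, q0=0, F={3}): 0:7→0,c→1,1→2,2→0,r→3 1:7→1,c→1,1→1,2→3,r→3 2:7→2,c→1,1→2,2→1,r→3 3:7→3,c→3,1→3,2→3,r→3 [Hopcroft].
'r': N↓-sim [12, 3] end={s12,s5,s8} ∉↓L; 1/1 del acc.
'c2': N↓-sim [12, 6, 3] end={s12,s7,s8} rej; 2/2 deletions ∈↓L.
'122': N↓-sim [12, 11, 6, 3] end={s12,s7,s8} — reject; 3/3 single-dels accept.
3 obstructions.

Antichain: [r, c2, 122].


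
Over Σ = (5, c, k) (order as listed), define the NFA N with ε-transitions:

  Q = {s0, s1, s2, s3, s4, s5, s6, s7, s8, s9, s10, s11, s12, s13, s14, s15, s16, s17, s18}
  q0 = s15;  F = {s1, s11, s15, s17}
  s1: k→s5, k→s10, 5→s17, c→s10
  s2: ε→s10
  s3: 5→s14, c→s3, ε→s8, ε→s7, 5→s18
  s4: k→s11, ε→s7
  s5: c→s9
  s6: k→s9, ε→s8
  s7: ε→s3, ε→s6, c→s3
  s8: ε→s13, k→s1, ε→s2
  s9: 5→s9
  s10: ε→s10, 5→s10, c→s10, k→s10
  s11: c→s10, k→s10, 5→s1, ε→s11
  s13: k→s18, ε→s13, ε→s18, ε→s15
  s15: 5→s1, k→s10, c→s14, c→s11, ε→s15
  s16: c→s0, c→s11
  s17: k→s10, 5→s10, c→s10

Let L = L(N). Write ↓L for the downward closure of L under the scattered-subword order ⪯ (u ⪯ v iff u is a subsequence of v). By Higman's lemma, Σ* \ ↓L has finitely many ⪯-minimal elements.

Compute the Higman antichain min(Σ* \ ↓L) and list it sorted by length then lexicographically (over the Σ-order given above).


|Q|=19, |F|=4, |δ|=44 (15 ε).
min D↑ (5 st, q0=0, F={3}): 0:5→1,c→2,k→3 1:5→4,c→3,k→3 2:5→1,c→3,k→3 3:5→3,c→3,k→3 4:5→3,c→3,k→3 [Hopcroft].
'k': run [8, 3] end={s10,s5,s9} ∉↓L; 1/1 single-dels accept.
'5c': |S_i|=[8, 5, 2] end={s10,s9} — reject; 2/2 single-dels accept.
'cc': |S_i|=[8, 7, 2] end={s10,s9} — reject; 2/2 deletions ∈↓L.
'555': |S_i|=[8, 5, 3, 2] end={s10,s9} rej; 3/3 del acc.
4 obstructions.

A = [k, 5c, cc, 555].


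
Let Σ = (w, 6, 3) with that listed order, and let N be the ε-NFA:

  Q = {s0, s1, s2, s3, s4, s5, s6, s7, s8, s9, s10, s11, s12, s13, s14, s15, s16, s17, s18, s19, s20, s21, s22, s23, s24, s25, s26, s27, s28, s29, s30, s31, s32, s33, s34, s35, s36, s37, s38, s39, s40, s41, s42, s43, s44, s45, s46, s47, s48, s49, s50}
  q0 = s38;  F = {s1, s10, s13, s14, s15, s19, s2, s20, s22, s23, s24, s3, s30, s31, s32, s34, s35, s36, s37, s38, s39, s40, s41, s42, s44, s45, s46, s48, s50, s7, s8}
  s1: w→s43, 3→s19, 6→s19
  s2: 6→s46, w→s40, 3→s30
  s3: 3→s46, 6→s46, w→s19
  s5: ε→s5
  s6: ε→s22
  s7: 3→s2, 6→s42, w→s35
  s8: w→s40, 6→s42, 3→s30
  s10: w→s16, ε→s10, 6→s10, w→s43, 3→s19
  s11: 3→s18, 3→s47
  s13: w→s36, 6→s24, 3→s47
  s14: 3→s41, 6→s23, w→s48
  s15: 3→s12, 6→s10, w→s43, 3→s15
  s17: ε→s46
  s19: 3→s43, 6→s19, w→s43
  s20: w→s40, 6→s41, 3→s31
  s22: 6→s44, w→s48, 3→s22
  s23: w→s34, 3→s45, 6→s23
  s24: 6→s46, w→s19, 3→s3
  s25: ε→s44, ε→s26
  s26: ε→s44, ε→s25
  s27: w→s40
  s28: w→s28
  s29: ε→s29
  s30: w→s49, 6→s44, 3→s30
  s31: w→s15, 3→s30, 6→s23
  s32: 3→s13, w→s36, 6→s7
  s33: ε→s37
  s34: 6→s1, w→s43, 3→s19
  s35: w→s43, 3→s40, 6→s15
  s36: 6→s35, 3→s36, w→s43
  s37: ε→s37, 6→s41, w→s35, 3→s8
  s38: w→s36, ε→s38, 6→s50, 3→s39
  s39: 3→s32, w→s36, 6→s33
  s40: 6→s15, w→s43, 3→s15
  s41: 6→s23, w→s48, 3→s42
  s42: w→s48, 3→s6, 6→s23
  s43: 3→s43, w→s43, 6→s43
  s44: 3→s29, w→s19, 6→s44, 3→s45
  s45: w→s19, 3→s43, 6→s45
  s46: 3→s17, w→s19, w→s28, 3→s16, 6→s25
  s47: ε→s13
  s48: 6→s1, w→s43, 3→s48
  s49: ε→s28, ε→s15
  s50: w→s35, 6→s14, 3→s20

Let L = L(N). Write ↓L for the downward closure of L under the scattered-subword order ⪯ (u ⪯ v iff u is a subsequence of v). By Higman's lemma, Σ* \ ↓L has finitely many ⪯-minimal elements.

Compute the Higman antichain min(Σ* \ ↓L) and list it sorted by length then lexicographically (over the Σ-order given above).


|Q|=51, |F|=31, |δ|=120 (15 ε).
min D↑ (32 st, q0=0, F={4}): 0:w→1,6→2,3→3 1:w→4,6→5,3→1 2:w→5,6→6,3→7 3:w→1,6→8,3→9 4:w→4,6→4,3→4 5:w→4,6→10,3→11 6:w→12,6→13,3→14 7:w→11,6→14,3→15 8:w→5,6→14,3→16 9:w→1,6→17,3→18 10:w→4,6→19,3→10 11:w→4,6→10,3→10 12:w→4,6→20,3→12 13:w→21,6→13,3→22 14:w→12,6→13,3→23 15:w→10,6→13,3→24 16:w→11,6→23,3→24 17:w→5,6→23,3→25 18:w→1,6→26,3→18 19:w→4,6→19,3→27 20:w→4,6→27,3→27 21:w→4,6→20,3→27 22:w→27,6→22,3→4 23:w→12,6→13,3→28 24:w→10,6→29,3→24 25:w→11,6→30,3→24 26:w→27,6→30,3→31 27:w→4,6→27,3→4 28:w→12,6→29,3→28 29:w→27,6→29,3→22 30:w→27,6→29,3→30 31:w→27,6→30,3→30 [Hopcroft].
'ww': N↓-sim [43, 14, 3] end={s16,s28,s43} — reject; 2/2 deletions ∈↓L.
'66633': |S_i|=[43, 37, 23, 12, 4, 1] end={s43} ∉↓L; 5/5 deletions ∈↓L.
'66w663': run [43, 37, 23, 7, 3, 2, 1] end={s43} ∉↓L; 6/6 del acc.
'633633': N↓-sim [43, 37, 30, 24, 12, 4, 1] end={s43} — reject; 6/6 single-dels accept.
'3336w3': N↓-sim [43, 40, 35, 28, 19, 4, 1] end={s43} — reject; 6/6 deletions ∈↓L.
5 minimals (antichain).

A = [ww, 66633, 66w663, 633633, 3336w3].


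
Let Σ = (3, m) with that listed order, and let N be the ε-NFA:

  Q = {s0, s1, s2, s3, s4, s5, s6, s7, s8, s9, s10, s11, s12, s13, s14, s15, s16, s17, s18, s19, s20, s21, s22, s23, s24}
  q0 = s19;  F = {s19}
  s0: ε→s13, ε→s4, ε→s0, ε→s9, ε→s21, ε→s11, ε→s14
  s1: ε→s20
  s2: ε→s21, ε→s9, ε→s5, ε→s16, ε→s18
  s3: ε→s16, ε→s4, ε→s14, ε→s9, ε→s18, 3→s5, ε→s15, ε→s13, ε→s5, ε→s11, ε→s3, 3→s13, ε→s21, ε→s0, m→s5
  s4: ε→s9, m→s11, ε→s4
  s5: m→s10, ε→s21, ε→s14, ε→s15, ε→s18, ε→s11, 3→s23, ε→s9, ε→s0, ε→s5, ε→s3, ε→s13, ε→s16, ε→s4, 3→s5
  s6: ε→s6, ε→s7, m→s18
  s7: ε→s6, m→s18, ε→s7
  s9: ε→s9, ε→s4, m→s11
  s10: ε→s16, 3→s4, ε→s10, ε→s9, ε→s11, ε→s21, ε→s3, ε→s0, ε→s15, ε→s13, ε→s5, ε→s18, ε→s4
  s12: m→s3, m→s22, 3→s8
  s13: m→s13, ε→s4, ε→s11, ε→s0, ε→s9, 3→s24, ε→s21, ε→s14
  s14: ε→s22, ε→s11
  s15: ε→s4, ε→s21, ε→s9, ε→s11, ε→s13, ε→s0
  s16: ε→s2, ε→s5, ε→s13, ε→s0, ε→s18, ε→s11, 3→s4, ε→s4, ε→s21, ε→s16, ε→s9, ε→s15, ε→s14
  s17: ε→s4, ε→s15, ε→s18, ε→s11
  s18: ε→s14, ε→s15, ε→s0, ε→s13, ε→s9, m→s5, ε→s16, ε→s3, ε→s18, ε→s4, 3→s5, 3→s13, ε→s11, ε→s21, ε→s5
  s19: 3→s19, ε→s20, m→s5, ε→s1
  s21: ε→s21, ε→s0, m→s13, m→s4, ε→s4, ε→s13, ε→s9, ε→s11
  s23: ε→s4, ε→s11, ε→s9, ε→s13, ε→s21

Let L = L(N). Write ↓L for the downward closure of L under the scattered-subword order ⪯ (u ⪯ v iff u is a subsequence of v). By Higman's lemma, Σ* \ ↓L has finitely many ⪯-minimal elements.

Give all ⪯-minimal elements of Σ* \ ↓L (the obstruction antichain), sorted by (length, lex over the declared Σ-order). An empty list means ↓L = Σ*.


Antichain: [m].

|Q|=25, |F|=1, |δ|=136 (112 ε).
min D↑ (2 st, q0=0, F={1}): 0:3→0,m→1 1:3→1,m→1 [Hopcroft].
'm': run [20, 17] end={s0,s10,s11,s13,s14,s15,s16,s18,s2,s21,s22,s23,…} rej; 1/1 deletions ∈↓L.
1 minimals (antichain).


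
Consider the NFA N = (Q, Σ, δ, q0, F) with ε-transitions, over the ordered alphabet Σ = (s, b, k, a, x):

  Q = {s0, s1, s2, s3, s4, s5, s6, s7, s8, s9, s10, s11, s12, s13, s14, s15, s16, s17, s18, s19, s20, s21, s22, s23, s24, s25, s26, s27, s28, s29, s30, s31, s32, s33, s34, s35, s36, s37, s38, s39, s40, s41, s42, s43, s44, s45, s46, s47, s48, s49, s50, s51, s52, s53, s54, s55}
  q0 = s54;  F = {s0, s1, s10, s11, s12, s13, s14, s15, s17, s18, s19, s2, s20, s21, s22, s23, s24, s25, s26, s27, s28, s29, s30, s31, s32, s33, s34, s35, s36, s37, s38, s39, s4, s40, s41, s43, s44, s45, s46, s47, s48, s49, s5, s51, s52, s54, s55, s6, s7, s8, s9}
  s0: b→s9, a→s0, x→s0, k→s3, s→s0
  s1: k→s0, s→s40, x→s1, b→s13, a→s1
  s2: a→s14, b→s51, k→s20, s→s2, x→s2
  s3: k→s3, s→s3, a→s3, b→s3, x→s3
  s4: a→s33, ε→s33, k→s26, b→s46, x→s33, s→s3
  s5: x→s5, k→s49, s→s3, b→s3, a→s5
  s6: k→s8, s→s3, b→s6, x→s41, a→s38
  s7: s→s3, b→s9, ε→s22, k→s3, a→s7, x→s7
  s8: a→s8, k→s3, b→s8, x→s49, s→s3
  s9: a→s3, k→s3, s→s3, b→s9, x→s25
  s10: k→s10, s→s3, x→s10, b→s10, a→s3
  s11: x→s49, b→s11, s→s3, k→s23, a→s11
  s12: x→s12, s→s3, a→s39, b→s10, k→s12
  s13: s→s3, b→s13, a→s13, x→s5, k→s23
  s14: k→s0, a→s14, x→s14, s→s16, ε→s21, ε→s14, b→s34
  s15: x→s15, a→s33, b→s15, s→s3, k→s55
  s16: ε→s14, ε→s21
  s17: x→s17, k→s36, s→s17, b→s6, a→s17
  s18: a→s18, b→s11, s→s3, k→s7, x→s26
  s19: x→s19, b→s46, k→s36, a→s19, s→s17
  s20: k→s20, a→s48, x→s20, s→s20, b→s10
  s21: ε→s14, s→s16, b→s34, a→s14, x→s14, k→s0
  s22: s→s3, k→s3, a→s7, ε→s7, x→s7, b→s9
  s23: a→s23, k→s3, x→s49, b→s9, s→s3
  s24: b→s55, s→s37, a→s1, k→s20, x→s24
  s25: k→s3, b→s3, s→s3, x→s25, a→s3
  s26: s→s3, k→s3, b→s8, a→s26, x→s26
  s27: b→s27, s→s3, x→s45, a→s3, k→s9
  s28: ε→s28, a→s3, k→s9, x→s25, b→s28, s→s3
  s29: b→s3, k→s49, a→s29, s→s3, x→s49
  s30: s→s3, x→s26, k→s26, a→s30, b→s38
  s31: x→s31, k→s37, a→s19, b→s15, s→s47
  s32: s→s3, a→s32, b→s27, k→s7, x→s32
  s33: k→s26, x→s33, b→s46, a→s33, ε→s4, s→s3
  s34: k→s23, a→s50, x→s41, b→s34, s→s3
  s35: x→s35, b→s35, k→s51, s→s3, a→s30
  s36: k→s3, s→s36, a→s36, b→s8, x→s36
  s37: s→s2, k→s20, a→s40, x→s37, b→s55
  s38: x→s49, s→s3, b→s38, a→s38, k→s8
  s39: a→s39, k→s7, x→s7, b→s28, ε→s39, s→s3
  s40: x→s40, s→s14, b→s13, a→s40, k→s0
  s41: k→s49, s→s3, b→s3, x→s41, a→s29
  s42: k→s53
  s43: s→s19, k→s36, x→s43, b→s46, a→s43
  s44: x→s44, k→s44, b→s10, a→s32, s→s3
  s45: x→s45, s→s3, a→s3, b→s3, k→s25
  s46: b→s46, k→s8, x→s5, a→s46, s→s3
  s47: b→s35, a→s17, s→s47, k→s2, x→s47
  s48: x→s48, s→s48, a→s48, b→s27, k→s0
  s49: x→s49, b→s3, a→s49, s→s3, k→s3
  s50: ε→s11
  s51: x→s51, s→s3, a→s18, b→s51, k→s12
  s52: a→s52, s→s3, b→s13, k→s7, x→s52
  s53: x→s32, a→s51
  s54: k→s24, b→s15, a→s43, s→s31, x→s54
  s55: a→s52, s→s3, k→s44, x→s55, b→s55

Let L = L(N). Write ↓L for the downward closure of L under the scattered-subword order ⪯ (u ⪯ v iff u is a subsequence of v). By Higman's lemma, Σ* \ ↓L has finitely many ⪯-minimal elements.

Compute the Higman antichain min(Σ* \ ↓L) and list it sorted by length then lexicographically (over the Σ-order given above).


|Q|=56, |F|=51, |δ|=275 (12 ε).
min D↑ (49 st, q0=0, F={8}): 0:s→1,b→2,k→3,a→4,x→0 1:s→5,b→2,k→6,a→7,x→1 2:s→8,b→2,k→9,a→10,x→2 3:s→6,b→9,k→11,a→12,x→3 4:s→7,b→13,k→14,a→4,x→4 5:s→5,b→15,k→16,a→17,x→5 6:s→16,b→9,k→11,a→18,x→6 7:s→17,b→13,k→14,a→7,x→7 8:s→8,b→8,k→8,a→8,x→8 9:s→8,b→9,k→19,a→20,x→9 10:s→8,b→13,k→21,a→10,x→10 11:s→11,b→22,k→11,a→23,x→11 12:s→18,b→24,k→25,a→12,x→12 13:s→8,b→13,k→26,a→13,x→27 14:s→14,b→26,k→8,a→14,x→14 15:s→8,b→15,k→28,a→29,x→15 16:s→16,b→28,k→11,a→30,x→16 17:s→17,b→31,k→14,a→17,x→17 18:s→30,b→24,k→25,a→18,x→18 19:s→8,b→22,k→19,a→32,x→19 20:s→8,b→24,k→33,a→20,x→20 21:s→8,b→26,k→8,a→21,x→21 22:s→8,b→22,k→22,a→8,x→22 23:s→23,b→34,k→25,a→23,x→23 24:s→8,b→24,k→35,a→24,x→27 25:s→25,b→36,k→8,a→25,x→25 26:s→8,b→26,k→8,a→26,x→37 27:s→8,b→8,k→37,a→27,x→27 28:s→8,b→28,k→38,a→39,x→28 29:s→8,b→40,k→21,a→29,x→21 30:s→30,b→41,k→25,a→30,x→30 31:s→8,b→31,k→26,a→40,x→42 32:s→8,b→34,k→33,a→32,x→32 33:s→8,b→36,k→8,a→33,x→33 34:s→8,b→34,k→36,a→8,x→43 35:s→8,b→36,k→8,a→35,x→37 36:s→8,b→36,k→8,a→8,x→44 37:s→8,b→8,k→8,a→37,x→37 38:s→8,b→22,k→38,a→45,x→38 39:s→8,b→46,k→33,a→39,x→21 40:s→8,b→40,k→26,a→40,x→37 41:s→8,b→41,k→35,a→46,x→42 42:s→8,b→8,k→37,a→47,x→42 43:s→8,b→8,k→44,a→8,x→43 44:s→8,b→8,k→8,a→8,x→44 45:s→8,b→48,k→33,a→45,x→33 46:s→8,b→46,k→35,a→46,x→37 47:s→8,b→8,k→37,a→47,x→37 48:s→8,b→48,k→36,a→8,x→44 (ε-aug+det+¬).
'bs': run [54, 36, 1] end={s3} rej; 2/2 deletions ∈↓L.
'akk': |S_i|=[54, 40, 11, 1] end={s3} — reject; 3/3 del acc.
'kkba': N↓-sim [54, 40, 18, 7, 1] end={s3} ∉↓L; 4/4 single-dels accept.
'abxb': N↓-sim [54, 40, 19, 7, 1] end={s3} — reject; 4/4 single-dels accept.
'ssbaxk': N↓-sim [54, 50, 36, 26, 17, 8, 1] end={s3} rej; 6/6 single-dels accept.
5 obstructions.

min(Σ*\↓L) = [bs, akk, kkba, abxb, ssbaxk].


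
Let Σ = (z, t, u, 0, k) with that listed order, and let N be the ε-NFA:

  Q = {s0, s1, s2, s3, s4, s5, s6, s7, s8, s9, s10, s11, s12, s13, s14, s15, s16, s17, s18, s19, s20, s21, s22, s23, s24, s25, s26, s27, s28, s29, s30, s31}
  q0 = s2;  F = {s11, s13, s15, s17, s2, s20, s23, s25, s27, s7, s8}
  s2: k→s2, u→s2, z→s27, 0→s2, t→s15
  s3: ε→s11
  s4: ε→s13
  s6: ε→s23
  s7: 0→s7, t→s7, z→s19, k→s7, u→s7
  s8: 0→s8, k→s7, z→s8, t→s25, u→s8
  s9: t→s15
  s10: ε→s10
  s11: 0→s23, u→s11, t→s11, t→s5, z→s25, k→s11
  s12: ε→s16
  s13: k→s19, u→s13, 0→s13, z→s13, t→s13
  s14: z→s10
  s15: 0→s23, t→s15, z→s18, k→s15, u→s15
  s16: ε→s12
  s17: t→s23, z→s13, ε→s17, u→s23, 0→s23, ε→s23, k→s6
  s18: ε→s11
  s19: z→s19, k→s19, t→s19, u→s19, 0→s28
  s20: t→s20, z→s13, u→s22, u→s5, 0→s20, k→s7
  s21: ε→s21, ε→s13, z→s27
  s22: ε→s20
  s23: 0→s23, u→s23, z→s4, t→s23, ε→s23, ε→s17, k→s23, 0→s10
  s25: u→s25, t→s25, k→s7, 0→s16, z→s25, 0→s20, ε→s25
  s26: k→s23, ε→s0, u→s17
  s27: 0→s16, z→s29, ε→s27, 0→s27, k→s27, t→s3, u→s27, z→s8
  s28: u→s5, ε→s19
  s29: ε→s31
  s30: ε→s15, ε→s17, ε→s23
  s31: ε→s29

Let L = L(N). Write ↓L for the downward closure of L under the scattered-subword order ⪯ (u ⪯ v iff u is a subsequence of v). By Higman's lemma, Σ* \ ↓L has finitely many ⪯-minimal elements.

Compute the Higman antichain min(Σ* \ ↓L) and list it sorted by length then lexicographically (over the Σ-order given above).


min(Σ*\↓L) = [zzkz, t0zk].

|Q|=32, |F|=11, |δ|=95 (23 ε).
min D↑ (11 st, q0=0, F={10}): 0:z→1,t→2,u→0,0→0,k→0 1:z→3,t→4,u→1,0→1,k→1 2:z→4,t→2,u→2,0→5,k→2 3:z→3,t→6,u→3,0→3,k→7 4:z→6,t→4,u→4,0→5,k→4 5:z→8,t→5,u→5,0→5,k→5 6:z→6,t→6,u→6,0→9,k→7 7:z→10,t→7,u→7,0→7,k→7 8:z→8,t→8,u→8,0→8,k→10 9:z→8,t→9,u→9,0→9,k→7 10:z→10,t→10,u→10,0→10,k→10.
'zzkz': |S_i|=[24, 22, 14, 4, 3] end={s19,s28,s5} — reject; 4/4 deletions ∈↓L.
't0zk': run [24, 19, 14, 5, 3] end={s19,s28,s5} — reject; 4/4 single-dels accept.
2 obstructions.


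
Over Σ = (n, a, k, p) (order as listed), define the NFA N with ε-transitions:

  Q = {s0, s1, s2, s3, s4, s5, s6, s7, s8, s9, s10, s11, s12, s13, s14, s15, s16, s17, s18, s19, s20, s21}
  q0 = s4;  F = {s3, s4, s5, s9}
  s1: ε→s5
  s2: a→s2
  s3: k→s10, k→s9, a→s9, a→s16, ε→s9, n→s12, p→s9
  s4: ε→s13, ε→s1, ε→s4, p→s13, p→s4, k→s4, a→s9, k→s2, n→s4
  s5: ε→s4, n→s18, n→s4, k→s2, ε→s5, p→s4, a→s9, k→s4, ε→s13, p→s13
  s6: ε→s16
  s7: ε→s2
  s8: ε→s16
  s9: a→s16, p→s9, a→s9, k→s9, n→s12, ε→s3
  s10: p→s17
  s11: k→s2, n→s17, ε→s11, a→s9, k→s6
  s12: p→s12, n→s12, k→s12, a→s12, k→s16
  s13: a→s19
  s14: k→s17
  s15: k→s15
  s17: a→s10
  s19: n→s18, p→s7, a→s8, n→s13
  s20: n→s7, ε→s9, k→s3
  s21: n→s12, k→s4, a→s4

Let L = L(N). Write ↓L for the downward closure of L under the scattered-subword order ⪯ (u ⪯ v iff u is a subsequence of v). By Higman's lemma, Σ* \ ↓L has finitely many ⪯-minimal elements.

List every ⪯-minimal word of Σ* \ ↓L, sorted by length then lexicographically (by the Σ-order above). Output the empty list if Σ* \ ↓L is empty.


min(Σ*\↓L) = [an].

|Q|=22, |F|=4, |δ|=62 (14 ε).
min D↑ (3 st, q0=0, F={2}): 0:n→0,a→1,k→0,p→0 1:n→2,a→1,k→1,p→1 2:n→2,a→2,k→2,p→2.
'an': N↓-sim [15, 12, 8] end={s12,s13,s16,s18,s19,s2,s7,s8} rej; 2/2 deletions ∈↓L.
1 minimals (antichain).


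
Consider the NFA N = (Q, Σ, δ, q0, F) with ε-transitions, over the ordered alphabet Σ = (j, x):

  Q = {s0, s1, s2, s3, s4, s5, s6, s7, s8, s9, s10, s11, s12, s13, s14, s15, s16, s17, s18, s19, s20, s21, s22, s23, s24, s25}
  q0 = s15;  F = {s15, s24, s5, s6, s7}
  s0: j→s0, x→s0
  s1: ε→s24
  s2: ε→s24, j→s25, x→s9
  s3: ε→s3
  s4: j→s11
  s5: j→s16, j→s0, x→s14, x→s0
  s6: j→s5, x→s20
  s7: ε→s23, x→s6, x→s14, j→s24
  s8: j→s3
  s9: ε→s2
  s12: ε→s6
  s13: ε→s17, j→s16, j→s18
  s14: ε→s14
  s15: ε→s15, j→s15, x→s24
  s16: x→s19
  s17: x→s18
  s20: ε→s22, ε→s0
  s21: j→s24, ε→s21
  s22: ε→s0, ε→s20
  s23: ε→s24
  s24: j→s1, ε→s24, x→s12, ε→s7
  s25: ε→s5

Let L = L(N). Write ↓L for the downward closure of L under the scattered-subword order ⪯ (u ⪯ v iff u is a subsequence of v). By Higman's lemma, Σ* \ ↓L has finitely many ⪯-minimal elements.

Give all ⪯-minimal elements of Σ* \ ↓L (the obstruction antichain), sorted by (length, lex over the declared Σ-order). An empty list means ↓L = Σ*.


|Q|=26, |F|=5, |δ|=42 (18 ε).
min D↑ (5 st, q0=0, F={4}): 0:j→0,x→1 1:j→1,x→2 2:j→3,x→4 3:j→4,x→4 4:j→4,x→4 (ε-aug+det+¬).
'xxx': N↓-sim [14, 13, 9, 5] end={s0,s14,s19,s20,s22} — reject; 3/3 single-dels accept.
'xxjj': N↓-sim [14, 13, 9, 5, 3] end={s0,s16,s19} — reject; 4/4 single-dels accept.
2 obstructions.

A = [xxx, xxjj].


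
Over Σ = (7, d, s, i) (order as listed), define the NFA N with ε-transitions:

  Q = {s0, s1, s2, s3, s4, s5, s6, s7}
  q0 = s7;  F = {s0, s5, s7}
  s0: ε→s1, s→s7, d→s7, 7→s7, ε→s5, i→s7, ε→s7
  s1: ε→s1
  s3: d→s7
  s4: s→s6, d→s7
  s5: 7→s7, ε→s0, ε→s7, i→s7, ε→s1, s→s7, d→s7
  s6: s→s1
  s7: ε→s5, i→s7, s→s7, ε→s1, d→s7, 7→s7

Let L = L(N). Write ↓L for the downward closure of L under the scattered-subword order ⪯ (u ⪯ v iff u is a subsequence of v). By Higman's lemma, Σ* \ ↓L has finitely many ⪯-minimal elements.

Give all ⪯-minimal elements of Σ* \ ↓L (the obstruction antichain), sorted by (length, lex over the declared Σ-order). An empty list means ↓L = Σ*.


min(Σ*\↓L) = [].

|Q|=8, |F|=3, |δ|=25 (9 ε).
min D↑ (1 st, q0=0, F={}): 0:7→0,d→0,s→0,i→0 [Hopcroft].
L(D↑) = ∅; no obstructions.


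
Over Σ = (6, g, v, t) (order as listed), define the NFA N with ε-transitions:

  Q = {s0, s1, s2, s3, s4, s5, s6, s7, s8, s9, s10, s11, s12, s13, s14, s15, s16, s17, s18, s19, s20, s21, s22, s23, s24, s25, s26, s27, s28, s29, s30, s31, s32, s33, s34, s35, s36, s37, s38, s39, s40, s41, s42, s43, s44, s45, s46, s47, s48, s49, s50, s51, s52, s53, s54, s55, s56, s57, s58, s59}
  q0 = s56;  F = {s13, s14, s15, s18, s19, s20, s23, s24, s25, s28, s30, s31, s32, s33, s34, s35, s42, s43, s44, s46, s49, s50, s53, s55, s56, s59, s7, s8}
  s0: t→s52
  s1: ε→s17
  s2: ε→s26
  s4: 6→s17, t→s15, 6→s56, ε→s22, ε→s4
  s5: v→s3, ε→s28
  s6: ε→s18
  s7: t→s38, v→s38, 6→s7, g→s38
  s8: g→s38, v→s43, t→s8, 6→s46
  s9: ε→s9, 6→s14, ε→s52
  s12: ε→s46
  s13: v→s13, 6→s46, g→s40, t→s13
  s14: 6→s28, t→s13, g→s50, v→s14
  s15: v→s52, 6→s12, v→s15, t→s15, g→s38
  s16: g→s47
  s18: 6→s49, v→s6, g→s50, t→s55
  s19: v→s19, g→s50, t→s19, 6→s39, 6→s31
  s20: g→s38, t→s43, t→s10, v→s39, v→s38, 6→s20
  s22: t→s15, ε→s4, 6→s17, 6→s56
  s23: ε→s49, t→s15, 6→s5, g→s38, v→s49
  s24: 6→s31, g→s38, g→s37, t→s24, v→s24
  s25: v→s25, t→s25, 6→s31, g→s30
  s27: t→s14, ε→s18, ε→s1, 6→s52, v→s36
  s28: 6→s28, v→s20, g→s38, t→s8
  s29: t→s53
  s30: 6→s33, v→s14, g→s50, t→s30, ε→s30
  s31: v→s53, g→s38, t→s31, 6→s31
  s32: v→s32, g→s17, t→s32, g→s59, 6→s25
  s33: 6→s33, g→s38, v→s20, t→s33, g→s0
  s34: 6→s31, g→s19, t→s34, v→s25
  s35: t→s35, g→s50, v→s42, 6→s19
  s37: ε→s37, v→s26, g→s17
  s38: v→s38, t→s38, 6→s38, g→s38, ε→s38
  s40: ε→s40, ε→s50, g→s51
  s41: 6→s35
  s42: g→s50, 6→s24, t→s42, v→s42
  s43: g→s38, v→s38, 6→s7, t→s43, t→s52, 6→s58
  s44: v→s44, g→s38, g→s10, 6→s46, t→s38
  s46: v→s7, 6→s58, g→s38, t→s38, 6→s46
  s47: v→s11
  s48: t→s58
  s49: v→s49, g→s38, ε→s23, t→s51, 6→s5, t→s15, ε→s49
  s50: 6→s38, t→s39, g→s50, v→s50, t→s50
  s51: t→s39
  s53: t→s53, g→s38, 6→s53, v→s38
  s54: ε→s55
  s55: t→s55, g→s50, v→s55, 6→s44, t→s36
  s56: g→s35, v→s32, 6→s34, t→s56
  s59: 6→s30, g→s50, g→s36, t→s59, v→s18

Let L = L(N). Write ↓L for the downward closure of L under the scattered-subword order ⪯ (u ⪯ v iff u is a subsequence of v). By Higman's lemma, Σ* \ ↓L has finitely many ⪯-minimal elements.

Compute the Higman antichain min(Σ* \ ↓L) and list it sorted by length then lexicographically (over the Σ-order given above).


|Q|=60, |F|=28, |δ|=173 (21 ε).
min D↑ (28 st, q0=0, F={10}): 0:6→1,g→2,v→3,t→0 1:6→4,g→5,v→6,t→1 2:6→5,g→7,v→8,t→2 3:6→6,g→9,v→3,t→3 4:6→4,g→10,v→11,t→4 5:6→4,g→7,v→5,t→5 6:6→4,g→12,v→6,t→6 7:6→10,g→7,v→7,t→7 8:6→13,g→7,v→8,t→8 9:6→12,g→7,v→14,t→9 10:6→10,g→10,v→10,t→10 11:6→11,g→10,v→10,t→11 12:6→15,g→7,v→16,t→12 13:6→4,g→10,v→13,t→13 14:6→17,g→7,v→14,t→18 15:6→15,g→10,v→19,t→15 16:6→20,g→7,v→16,t→21 17:6→20,g→10,v→17,t→22 18:6→23,g→7,v→18,t→18 19:6→19,g→10,v→10,t→24 20:6→20,g→10,v→19,t→25 21:6→26,g→7,v→21,t→21 22:6→26,g→10,v→22,t→22 23:6→26,g→10,v→23,t→10 24:6→27,g→10,v→10,t→24 25:6→26,g→10,v→24,t→25 26:6→26,g→10,v→27,t→10 27:6→27,g→10,v→10,t→10 (ε-aug+det+¬).
'66g': run [44, 35, 18, 3] end={s0,s38,s52} rej; 3/3 del acc.
'gg6': N↓-sim [44, 40, 12, 1] end={s38} ∉↓L; 3/3 deletions ∈↓L.
'66vv': run [44, 35, 18, 10, 2] end={s38,s39} ∉↓L; 4/4 single-dels accept.
'gv6g': N↓-sim [44, 40, 35, 25, 5] end={s10,s17,s26,s37,s38} — reject; 4/4 del acc.
'vgvt6t': N↓-sim [44, 41, 34, 28, 18, 7, 1] end={s38} ∉↓L; 6/6 del acc.
5 words, ⪯-incomp.

A = [66g, gg6, 66vv, gv6g, vgvt6t].


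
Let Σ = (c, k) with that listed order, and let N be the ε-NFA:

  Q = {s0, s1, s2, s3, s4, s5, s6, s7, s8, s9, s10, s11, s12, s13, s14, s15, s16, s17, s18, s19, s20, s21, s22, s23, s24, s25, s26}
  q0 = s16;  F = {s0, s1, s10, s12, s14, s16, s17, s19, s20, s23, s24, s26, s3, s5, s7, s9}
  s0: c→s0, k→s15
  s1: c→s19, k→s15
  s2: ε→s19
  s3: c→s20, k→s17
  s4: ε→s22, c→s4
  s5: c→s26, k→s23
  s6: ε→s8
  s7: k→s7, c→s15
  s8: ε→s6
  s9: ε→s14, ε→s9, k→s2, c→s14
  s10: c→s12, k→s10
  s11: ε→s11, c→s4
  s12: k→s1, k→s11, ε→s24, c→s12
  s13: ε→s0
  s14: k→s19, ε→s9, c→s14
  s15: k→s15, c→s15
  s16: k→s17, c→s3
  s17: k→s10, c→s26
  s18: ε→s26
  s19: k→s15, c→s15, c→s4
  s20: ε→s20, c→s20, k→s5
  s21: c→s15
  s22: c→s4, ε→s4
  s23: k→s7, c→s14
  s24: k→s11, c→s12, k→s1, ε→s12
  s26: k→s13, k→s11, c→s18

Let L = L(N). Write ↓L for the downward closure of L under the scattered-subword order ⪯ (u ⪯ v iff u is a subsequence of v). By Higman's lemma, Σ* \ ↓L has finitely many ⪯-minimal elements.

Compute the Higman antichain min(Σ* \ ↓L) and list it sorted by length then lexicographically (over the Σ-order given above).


|Q|=27, |F|=16, |δ|=56 (14 ε).
min D↑ (15 st, q0=0, F={10}): 0:c→1,k→2 1:c→3,k→2 2:c→4,k→5 3:c→3,k→6 4:c→4,k→7 5:c→8,k→5 6:c→4,k→9 7:c→7,k→10 8:c→8,k→11 9:c→12,k→13 10:c→10,k→10 11:c→14,k→10 12:c→12,k→14 13:c→10,k→13 14:c→10,k→10 [Hopcroft].
'kckk': |S_i|=[23, 20, 15, 9, 1] end={s15} rej; 4/4 single-dels accept.
'cckkkc': |S_i|=[23, 22, 19, 16, 12, 6, 3] end={s15,s22,s4} ∉↓L; 6/6 deletions ∈↓L.
'kkckcc': N↓-sim [23, 20, 16, 12, 7, 4, 3] end={s15,s22,s4} ∉↓L; 6/6 single-dels accept.
3 obstructions.

A = [kckk, cckkkc, kkckcc].


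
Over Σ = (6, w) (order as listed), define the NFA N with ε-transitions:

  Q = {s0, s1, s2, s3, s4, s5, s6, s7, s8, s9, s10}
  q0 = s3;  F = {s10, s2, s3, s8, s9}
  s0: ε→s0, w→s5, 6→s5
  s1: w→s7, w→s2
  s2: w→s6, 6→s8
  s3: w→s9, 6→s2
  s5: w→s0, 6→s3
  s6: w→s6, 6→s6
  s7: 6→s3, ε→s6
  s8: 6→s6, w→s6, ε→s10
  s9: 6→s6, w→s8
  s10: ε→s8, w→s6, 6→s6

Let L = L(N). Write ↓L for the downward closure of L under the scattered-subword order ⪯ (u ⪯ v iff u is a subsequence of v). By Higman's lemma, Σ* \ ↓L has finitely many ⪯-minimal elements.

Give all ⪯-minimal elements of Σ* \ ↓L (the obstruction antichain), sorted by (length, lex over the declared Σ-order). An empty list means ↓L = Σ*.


A = [6w, w6, 666, www].

|Q|=11, |F|=5, |δ|=23 (4 ε).
min D↑ (5 st, q0=0, F={4}): 0:6→1,w→2 1:6→3,w→4 2:6→4,w→3 3:6→4,w→4 4:6→4,w→4 [Hopcroft].
'6w': |S_i|=[6, 4, 1] end={s6} — reject; 2/2 single-dels accept.
'w6': run [6, 4, 1] end={s6} ∉↓L; 2/2 single-dels accept.
'666': |S_i|=[6, 4, 3, 1] end={s6} rej; 3/3 deletions ∈↓L.
'www': |S_i|=[6, 4, 3, 1] end={s6} rej; 3/3 del acc.
4 obstructions.


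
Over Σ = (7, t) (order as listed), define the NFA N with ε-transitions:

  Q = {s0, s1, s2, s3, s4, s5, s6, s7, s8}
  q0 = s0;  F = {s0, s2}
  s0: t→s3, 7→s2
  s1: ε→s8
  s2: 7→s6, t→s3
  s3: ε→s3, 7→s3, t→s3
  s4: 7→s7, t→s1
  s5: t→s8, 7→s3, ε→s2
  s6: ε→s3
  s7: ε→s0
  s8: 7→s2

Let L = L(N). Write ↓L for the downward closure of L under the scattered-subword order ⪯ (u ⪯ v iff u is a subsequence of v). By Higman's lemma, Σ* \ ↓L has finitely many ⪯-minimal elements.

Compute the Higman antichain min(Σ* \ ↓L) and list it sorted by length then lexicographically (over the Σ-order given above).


A = [t, 77].

|Q|=9, |F|=2, |δ|=16 (5 ε).
min D↑ (3 st, q0=0, F={2}): 0:7→1,t→2 1:7→2,t→2 2:7→2,t→2.
't': |S_i|=[4, 1] end={s3} ∉↓L; 1/1 del acc.
'77': |S_i|=[4, 3, 2] end={s3,s6} ∉↓L; 2/2 deletions ∈↓L.
2 words, ⪯-incomp.


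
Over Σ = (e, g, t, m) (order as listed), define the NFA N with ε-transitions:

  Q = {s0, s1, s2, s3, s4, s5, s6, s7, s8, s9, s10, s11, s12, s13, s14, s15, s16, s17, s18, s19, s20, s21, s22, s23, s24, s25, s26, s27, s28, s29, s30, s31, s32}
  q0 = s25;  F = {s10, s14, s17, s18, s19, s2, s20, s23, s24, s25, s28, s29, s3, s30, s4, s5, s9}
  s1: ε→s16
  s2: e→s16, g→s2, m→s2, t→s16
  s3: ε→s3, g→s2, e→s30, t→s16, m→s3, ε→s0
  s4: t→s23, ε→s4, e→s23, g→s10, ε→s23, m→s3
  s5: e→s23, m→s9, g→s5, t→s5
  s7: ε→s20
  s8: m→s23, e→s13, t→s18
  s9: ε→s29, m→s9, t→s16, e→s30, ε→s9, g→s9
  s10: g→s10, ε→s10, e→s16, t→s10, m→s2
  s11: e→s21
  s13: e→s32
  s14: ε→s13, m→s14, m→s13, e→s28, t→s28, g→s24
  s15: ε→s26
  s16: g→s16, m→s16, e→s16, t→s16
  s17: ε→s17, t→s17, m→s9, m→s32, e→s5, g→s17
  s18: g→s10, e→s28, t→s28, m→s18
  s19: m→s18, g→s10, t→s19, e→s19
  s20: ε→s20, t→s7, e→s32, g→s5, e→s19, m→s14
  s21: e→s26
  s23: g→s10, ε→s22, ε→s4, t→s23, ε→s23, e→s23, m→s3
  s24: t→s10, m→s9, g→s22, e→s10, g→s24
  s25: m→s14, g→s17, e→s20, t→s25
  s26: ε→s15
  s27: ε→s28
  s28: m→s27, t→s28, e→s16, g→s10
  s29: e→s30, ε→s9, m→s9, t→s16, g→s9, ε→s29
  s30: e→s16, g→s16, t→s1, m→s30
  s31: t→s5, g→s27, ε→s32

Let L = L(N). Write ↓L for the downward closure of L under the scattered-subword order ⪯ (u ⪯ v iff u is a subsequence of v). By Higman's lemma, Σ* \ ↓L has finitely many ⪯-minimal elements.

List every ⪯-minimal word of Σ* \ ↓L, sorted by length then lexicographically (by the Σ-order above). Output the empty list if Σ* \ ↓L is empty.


Antichain: [gmt, mee, mte, eege, gmeg].

|Q|=33, |F|=17, |δ|=105 (21 ε).
min D↑ (16 st, q0=0, F={13}): 0:e→1,g→2,t→0,m→3 1:e→4,g→5,t→1,m→3 2:e→5,g→2,t→2,m→6 3:e→7,g→8,t→7,m→3 4:e→4,g→9,t→4,m→10 5:e→11,g→5,t→5,m→6 6:e→12,g→6,t→13,m→6 7:e→13,g→9,t→7,m→7 8:e→9,g→8,t→9,m→6 9:e→13,g→9,t→9,m→14 10:e→7,g→9,t→7,m→10 11:e→11,g→9,t→11,m→15 12:e→13,g→13,t→13,m→12 13:e→13,g→13,t→13,m→13 14:e→13,g→14,t→13,m→14 15:e→12,g→14,t→13,m→15.
'gmt': N↓-sim [25, 16, 9, 2] end={s1,s16} — reject; 3/3 deletions ∈↓L.
'mee': run [25, 17, 8, 1] end={s16} rej; 3/3 single-dels accept.
'mte': run [25, 17, 6, 1] end={s16} — reject; 3/3 deletions ∈↓L.
'eege': N↓-sim [25, 23, 15, 3, 1] end={s16} — reject; 4/4 single-dels accept.
'gmeg': N↓-sim [25, 16, 9, 3, 1] end={s16} ∉↓L; 4/4 deletions ∈↓L.
5 minimals (antichain).


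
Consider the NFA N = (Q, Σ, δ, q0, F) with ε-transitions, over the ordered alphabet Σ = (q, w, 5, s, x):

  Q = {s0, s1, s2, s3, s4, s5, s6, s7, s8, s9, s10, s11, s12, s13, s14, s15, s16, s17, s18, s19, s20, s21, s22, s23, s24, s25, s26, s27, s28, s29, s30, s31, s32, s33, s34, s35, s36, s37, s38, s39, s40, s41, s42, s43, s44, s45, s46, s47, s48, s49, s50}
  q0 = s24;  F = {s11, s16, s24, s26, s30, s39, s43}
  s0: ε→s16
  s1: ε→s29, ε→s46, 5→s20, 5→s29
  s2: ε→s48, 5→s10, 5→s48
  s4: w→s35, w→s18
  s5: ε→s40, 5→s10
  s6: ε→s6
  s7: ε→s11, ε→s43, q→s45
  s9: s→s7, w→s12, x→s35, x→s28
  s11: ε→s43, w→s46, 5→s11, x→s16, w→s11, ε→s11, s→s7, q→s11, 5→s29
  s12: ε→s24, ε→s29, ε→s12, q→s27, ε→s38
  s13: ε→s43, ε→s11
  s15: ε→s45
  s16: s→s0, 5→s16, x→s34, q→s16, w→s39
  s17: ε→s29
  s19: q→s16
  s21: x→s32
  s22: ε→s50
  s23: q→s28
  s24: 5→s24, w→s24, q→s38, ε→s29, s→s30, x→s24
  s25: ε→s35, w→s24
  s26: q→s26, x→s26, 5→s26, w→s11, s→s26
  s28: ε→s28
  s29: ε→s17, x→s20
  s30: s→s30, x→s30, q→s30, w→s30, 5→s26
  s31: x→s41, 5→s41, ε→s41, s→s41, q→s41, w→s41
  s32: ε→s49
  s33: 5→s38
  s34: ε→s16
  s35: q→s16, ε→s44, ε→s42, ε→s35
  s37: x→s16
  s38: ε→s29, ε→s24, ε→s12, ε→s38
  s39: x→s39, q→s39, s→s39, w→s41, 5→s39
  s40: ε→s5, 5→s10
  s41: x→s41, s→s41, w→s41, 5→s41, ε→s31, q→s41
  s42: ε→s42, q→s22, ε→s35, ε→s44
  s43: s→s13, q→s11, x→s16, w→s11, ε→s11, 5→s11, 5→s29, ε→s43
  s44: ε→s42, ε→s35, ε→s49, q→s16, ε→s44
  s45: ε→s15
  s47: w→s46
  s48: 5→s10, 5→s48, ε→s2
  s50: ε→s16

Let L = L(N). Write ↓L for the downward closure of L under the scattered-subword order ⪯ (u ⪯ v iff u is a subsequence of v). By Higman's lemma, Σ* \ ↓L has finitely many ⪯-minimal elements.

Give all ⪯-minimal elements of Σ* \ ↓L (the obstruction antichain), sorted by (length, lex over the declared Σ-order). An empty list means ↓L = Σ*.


min(Σ*\↓L) = [s5wxww].

|Q|=51, |F|=7, |δ|=122 (47 ε).
min D↑ (7 st, q0=0, F={6}): 0:q→0,w→0,5→0,s→1,x→0 1:q→1,w→1,5→2,s→1,x→1 2:q→2,w→3,5→2,s→2,x→2 3:q→3,w→3,5→3,s→3,x→4 4:q→4,w→5,5→4,s→4,x→4 5:q→5,w→6,5→5,s→5,x→5 6:q→6,w→6,5→6,s→6,x→6.
's5wxww': N↓-sim [22, 18, 17, 16, 7, 3, 2] end={s31,s41} — reject; 6/6 single-dels accept.
1 obstructions.


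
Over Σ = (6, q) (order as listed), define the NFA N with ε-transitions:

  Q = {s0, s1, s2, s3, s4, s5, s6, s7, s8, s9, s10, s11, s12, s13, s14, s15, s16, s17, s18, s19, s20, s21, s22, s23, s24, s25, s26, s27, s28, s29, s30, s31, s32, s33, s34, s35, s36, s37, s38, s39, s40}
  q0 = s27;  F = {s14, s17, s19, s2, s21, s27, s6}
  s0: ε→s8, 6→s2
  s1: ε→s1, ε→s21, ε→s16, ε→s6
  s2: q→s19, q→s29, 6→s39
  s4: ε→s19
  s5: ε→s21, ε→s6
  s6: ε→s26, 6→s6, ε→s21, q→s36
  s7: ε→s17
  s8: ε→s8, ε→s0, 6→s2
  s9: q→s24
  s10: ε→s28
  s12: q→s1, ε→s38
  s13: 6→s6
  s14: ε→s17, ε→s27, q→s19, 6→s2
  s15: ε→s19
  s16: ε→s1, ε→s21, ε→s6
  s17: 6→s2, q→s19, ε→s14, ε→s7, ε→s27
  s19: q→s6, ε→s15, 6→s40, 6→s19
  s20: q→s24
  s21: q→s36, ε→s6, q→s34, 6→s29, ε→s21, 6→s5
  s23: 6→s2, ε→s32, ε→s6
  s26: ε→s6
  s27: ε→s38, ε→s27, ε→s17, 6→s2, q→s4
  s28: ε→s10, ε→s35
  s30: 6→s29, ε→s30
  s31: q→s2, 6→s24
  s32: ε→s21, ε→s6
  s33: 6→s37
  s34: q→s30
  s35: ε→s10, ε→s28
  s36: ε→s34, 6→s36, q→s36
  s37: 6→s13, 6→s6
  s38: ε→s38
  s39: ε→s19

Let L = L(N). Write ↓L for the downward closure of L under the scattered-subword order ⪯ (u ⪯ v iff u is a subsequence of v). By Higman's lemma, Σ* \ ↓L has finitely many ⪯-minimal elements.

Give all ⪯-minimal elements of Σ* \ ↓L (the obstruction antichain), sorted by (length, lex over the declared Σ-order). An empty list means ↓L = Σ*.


min(Σ*\↓L) = [qqq, 66qq].

|Q|=41, |F|=7, |δ|=77 (43 ε).
min D↑ (5 st, q0=0, F={4}): 0:6→1,q→2 1:6→2,q→2 2:6→2,q→3 3:6→3,q→4 4:6→4,q→4 [Hopcroft].
'qqq': |S_i|=[19, 12, 8, 4] end={s29,s30,s34,s36} rej; 3/3 deletions ∈↓L.
'66qq': |S_i|=[19, 13, 12, 8, 4] end={s29,s30,s34,s36} ∉↓L; 4/4 single-dels accept.
2 words, ⪯-incomp.


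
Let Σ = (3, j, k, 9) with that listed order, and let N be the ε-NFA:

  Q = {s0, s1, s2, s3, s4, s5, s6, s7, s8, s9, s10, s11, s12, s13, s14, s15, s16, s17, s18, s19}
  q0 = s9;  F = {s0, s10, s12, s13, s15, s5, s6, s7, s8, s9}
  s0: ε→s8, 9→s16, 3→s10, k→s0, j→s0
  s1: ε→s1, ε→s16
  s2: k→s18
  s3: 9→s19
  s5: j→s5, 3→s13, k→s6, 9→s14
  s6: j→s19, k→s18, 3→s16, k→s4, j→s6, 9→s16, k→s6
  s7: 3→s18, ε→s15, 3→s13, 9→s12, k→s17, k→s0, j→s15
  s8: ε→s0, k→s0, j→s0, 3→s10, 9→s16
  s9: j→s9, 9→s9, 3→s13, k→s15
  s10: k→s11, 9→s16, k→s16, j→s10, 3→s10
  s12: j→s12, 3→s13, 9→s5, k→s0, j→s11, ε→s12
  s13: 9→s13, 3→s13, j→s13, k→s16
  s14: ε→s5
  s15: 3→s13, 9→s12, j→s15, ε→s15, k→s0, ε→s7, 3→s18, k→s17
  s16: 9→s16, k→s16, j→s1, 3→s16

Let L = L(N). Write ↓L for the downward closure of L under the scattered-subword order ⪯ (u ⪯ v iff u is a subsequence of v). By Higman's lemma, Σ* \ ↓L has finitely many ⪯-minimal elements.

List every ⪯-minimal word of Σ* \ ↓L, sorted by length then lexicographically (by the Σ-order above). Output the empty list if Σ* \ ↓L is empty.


|Q|=20, |F|=10, |δ|=64 (9 ε).
min D↑ (9 st, q0=0, F={3}): 0:3→1,j→0,k→2,9→0 1:3→1,j→1,k→3,9→1 2:3→1,j→2,k→4,9→5 3:3→3,j→3,k→3,9→3 4:3→6,j→4,k→4,9→3 5:3→1,j→5,k→4,9→7 6:3→6,j→6,k→3,9→3 7:3→1,j→7,k→8,9→7 8:3→3,j→8,k→8,9→3 [Hopcroft].
'3k': N↓-sim [18, 6, 3] end={s1,s11,s16} rej; 2/2 single-dels accept.
'kk9': |S_i|=[18, 17, 11, 2] end={s1,s16} rej; 3/3 deletions ∈↓L.
'k99k3': N↓-sim [18, 17, 14, 9, 6, 2] end={s1,s16} ∉↓L; 5/5 del acc.
3 minimals (antichain).

min(Σ*\↓L) = [3k, kk9, k99k3].


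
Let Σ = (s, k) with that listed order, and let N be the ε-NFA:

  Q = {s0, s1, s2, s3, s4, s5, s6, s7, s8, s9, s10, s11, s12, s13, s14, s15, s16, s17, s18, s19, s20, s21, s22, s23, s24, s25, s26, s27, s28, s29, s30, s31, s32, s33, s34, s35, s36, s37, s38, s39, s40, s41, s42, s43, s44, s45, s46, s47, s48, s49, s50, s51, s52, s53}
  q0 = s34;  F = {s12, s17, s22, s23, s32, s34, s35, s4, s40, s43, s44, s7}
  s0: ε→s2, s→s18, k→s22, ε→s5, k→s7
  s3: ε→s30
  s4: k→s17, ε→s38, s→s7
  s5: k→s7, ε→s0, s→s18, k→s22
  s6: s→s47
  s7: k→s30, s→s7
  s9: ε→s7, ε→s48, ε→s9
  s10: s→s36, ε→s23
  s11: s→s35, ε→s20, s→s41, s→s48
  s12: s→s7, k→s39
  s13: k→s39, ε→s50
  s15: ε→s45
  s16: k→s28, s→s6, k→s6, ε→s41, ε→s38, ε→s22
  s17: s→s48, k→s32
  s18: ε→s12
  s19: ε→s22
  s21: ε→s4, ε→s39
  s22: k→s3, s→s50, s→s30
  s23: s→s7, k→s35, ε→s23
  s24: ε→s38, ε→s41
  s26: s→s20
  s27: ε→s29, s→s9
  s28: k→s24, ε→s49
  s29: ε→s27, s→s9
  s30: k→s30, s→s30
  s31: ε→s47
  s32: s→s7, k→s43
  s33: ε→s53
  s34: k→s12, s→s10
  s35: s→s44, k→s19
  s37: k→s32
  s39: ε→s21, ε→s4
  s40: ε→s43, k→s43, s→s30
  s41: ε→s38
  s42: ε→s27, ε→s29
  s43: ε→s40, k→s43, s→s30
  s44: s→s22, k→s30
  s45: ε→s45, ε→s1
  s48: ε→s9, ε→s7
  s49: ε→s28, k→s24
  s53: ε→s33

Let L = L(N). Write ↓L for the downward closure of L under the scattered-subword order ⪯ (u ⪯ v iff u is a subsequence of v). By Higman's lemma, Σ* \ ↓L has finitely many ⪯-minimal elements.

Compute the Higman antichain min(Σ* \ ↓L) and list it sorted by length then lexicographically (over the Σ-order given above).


|Q|=54, |F|=12, |δ|=88 (40 ε).
min D↑ (12 st, q0=0, F={6}): 0:s→1,k→2 1:s→3,k→4 2:s→3,k→5 3:s→3,k→6 4:s→7,k→8 5:s→3,k→9 6:s→6,k→6 7:s→8,k→6 8:s→6,k→6 9:s→3,k→10 10:s→3,k→11 11:s→6,k→11 (ε-aug+det+¬).
'ssk': N↓-sim [23, 13, 7, 2] end={s3,s30} rej; 3/3 single-dels accept.
'ksk': N↓-sim [23, 19, 8, 2] end={s3,s30} — reject; 3/3 deletions ∈↓L.
'skks': run [23, 13, 7, 5, 2] end={s30,s50} — reject; 4/4 deletions ∈↓L.
'skkk': N↓-sim [23, 13, 7, 5, 2] end={s3,s30} rej; 4/4 deletions ∈↓L.
'sksss': run [23, 13, 7, 5, 4, 2] end={s30,s50} — reject; 5/5 del acc.
'kkkkks': run [23, 19, 16, 9, 5, 3, 1] end={s30} — reject; 6/6 del acc.
6 minimals (antichain).

A = [ssk, ksk, skks, skkk, sksss, kkkkks].


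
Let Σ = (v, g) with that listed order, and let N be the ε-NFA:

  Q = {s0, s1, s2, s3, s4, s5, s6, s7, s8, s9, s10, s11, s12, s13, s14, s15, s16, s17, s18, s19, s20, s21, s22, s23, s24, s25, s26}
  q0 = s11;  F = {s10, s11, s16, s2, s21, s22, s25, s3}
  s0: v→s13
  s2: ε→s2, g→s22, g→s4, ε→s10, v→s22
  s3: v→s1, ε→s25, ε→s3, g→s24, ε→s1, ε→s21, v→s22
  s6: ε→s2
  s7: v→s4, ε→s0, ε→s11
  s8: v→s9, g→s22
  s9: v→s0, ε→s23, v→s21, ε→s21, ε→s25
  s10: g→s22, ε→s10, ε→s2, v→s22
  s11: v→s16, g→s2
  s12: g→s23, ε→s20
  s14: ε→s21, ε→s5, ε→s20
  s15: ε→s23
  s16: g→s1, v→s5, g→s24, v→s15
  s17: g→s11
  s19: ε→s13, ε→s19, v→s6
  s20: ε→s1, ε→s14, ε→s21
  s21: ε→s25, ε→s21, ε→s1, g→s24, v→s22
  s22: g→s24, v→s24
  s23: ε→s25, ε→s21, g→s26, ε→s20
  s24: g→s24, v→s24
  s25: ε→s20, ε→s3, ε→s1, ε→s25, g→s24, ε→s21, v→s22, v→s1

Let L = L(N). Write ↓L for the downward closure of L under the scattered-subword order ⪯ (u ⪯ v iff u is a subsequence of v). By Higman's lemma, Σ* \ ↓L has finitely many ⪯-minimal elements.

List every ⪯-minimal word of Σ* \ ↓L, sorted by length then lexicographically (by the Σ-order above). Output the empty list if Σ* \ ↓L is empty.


Antichain: [vg, gvv, ggv, ggg, vvvv].

|Q|=27, |F|=8, |δ|=68 (35 ε).
min D↑ (6 st, q0=0, F={4}): 0:v→1,g→2 1:v→3,g→4 2:v→5,g→5 3:v→5,g→4 4:v→4,g→4 5:v→4,g→4 [Hopcroft].
'vg': |S_i|=[17, 13, 3] end={s1,s24,s26} rej; 2/2 deletions ∈↓L.
'gvv': run [17, 7, 2, 1] end={s24} — reject; 3/3 single-dels accept.
'ggv': |S_i|=[17, 7, 3, 1] end={s24} — reject; 3/3 deletions ∈↓L.
'ggg': run [17, 7, 3, 1] end={s24} — reject; 3/3 del acc.
'vvvv': |S_i|=[17, 13, 12, 3, 1] end={s24} rej; 4/4 del acc.
5 obstructions.
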